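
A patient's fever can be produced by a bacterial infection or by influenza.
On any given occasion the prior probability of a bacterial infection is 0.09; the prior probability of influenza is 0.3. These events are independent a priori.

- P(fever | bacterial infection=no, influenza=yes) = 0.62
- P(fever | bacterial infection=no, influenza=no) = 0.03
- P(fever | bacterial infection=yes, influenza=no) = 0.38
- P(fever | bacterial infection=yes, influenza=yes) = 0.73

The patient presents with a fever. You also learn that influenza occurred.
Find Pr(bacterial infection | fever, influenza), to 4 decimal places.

For the numerator, keep only bacterial infection=true terms: 0.73*0.09 = 0.065700
The normalizing constant is 0.62*0.91 + 0.73*0.09 = 0.629900
P(bacterial infection | fever, influenza) = 0.065700/0.629900 ≈ 0.1043

Pr(bacterial infection | fever, influenza) ≈ 0.1043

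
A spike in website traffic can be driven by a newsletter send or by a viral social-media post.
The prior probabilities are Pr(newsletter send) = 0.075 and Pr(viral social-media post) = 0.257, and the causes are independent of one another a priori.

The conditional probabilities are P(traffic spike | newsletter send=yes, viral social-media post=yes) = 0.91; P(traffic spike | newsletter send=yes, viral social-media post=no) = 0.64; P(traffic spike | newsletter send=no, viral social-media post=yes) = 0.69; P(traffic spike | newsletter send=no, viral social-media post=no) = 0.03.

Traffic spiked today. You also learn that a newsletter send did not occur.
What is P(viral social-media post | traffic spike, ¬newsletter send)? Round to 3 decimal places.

P(viral social-media post | traffic spike, ¬newsletter send) ≈ 0.888

Enumerate both values of viral social-media post and weight by the priors:
  P(traffic spike | ¬newsletter send) = 0.03·0.743 + 0.69·0.257
        = 0.022290 + 0.177330 = 0.199620
The terms with viral social-media post present sum to 0.177330, so
  P(viral social-media post | traffic spike, ¬newsletter send) = 0.177330 / 0.199620 ≈ 0.888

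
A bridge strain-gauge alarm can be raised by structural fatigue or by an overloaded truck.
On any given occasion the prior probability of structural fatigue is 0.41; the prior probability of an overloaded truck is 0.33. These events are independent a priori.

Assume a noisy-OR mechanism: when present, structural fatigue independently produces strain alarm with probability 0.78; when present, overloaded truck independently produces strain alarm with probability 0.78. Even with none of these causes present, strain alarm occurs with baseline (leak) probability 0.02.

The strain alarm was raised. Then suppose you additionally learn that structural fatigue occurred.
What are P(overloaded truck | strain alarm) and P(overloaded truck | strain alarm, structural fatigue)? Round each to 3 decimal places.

P(overloaded truck | strain alarm) ≈ 0.558; P(overloaded truck | strain alarm, structural fatigue) ≈ 0.374

Under noisy-OR, P(strain alarm | causes) = 1 − (1−0.02)·∏(1−qᵢ) over the active causes.
Enumerate the 4 (structural fatigue, overloaded truck) configurations and weight by the priors:
  P(strain alarm) = 0.02×0.59×0.67 + 0.7844×0.59×0.33 + 0.7844×0.41×0.67 + 0.952568×0.41×0.33
        = 0.007906 + 0.152723 + 0.215475 + 0.128882 = 0.504986
The terms with overloaded truck present sum to 0.281605, so
  P(overloaded truck | strain alarm) = 0.281605 / 0.504986 ≈ 0.558

With the extra evidence:
P(strain alarm | structural fatigue) = 0.7844·0.67 + 0.952568·0.33 = 0.525548 + 0.314347 = 0.839895
The overloaded truck-present share is 0.952568·0.33 = 0.314347.
So P(overloaded truck | strain alarm, structural fatigue) = 0.314347/0.839895 ≈ 0.374.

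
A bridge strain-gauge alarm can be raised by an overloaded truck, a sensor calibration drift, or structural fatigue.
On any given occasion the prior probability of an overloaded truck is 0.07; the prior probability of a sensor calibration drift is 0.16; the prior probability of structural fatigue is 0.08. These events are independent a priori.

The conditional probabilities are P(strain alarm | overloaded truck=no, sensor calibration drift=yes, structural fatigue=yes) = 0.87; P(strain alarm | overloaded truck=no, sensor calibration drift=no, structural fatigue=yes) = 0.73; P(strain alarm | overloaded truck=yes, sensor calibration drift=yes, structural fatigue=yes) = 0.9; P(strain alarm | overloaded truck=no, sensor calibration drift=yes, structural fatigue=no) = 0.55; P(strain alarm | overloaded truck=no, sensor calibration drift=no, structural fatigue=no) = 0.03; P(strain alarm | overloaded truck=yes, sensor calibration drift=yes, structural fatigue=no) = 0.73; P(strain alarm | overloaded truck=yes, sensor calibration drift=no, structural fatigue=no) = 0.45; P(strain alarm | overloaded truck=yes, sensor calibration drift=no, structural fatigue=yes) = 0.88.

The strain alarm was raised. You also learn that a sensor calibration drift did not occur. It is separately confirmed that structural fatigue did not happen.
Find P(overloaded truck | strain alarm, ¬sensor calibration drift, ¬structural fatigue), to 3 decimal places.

P(strain alarm | ¬sensor calibration drift, ¬structural fatigue) = 0.03*0.93 + 0.45*0.07 = 0.027900 + 0.031500 = 0.059400
Restricting to configurations with overloaded truck present: 0.45*0.07 = 0.031500.
So P(overloaded truck | strain alarm, ¬sensor calibration drift, ¬structural fatigue) = 0.031500/0.059400 ≈ 0.530.

P(overloaded truck | strain alarm, ¬sensor calibration drift, ¬structural fatigue) ≈ 0.530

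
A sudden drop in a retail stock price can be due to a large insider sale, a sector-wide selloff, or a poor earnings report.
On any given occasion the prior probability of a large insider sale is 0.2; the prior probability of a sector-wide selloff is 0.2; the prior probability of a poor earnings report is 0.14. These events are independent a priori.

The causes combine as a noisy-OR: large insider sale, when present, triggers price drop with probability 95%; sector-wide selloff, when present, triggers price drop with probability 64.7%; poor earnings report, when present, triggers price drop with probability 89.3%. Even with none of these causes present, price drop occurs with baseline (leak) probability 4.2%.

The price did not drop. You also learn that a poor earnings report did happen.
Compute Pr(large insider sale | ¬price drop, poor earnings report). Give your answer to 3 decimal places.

Pr(large insider sale | ¬price drop, poor earnings report) ≈ 0.012

Under noisy-OR, P(price drop | causes) = 1 − (1−0.042)·∏(1−qᵢ) over the active causes.
By total probability over the 4 (large insider sale, sector-wide selloff) configurations:
  P(¬price drop | poor earnings report) = 0.102506*0.8*0.8 + 0.036185*0.8*0.2 + 0.005125*0.2*0.8 + 0.001809*0.2*0.2
        = 0.065604 + 0.005790 + 0.000820 + 0.000072 = 0.072286
Keeping only the large insider sale-present terms gives 0.000892, so
  P(large insider sale | ¬price drop, poor earnings report) = 0.000892 / 0.072286 ≈ 0.012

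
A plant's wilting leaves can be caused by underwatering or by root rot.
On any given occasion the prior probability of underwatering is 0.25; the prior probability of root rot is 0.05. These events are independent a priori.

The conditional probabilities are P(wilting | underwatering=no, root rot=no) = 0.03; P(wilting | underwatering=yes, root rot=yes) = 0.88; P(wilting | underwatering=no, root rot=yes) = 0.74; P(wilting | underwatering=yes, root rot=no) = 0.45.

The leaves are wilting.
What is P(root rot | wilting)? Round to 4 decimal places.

Weight on root rot=true, given the evidence: 0.027750 + 0.011000 = 0.038750
Normalizer over all consistent configurations: 0.03*0.75*0.95 + 0.74*0.75*0.05 + 0.45*0.25*0.95 + 0.88*0.25*0.05 = 0.167000
Posterior = 0.038750 / 0.167000 ≈ 0.2320

P(root rot | wilting) ≈ 0.2320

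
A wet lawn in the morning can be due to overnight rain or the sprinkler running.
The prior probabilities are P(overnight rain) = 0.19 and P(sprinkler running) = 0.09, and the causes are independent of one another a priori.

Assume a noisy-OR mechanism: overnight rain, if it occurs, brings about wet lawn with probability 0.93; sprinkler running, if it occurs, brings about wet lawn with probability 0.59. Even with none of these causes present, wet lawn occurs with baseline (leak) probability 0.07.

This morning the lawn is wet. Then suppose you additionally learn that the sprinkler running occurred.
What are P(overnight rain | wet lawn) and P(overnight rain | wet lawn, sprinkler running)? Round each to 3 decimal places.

P(overnight rain | wet lawn) ≈ 0.648; P(overnight rain | wet lawn, sprinkler running) ≈ 0.270

Under noisy-OR, P(wet lawn | causes) = 1 − (1−0.07)·∏(1−qᵢ) over the active causes.
Enumerate the 4 (overnight rain, sprinkler running) configurations and weight by the priors:
  P(wet lawn) = 0.07·0.81·0.91 + 0.6187·0.81·0.09 + 0.9349·0.19·0.91 + 0.973309·0.19·0.09
        = 0.051597 + 0.045103 + 0.161644 + 0.016644 = 0.274988
The terms with overnight rain present sum to 0.178288, so
  P(overnight rain | wet lawn) = 0.178288 / 0.274988 ≈ 0.648

Now condition on the additional information:
For the numerator, keep only overnight rain=true terms: 0.973309*0.19 = 0.184929
Denominator P(wet lawn | sprinkler running): 0.6187*0.81 + 0.973309*0.19 = 0.686076
Posterior = 0.184929 / 0.686076 ≈ 0.270
Conditioning on sprinkler running lowers the posterior on overnight rain: the classic explaining-away effect in a common-effect structure.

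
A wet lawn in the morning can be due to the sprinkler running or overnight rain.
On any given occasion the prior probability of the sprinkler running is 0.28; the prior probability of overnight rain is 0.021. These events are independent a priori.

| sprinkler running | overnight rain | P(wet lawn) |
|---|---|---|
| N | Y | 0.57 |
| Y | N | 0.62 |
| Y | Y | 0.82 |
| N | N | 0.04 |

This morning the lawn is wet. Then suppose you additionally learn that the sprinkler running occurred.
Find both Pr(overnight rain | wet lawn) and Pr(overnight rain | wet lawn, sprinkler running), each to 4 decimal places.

Pr(overnight rain | wet lawn) ≈ 0.0635; Pr(overnight rain | wet lawn, sprinkler running) ≈ 0.0276

Enumerate the 4 (sprinkler running, overnight rain) configurations and weight by the priors:
  P(wet lawn) = 0.04×0.72×0.979 + 0.57×0.72×0.021 + 0.62×0.28×0.979 + 0.82×0.28×0.021
        = 0.028195 + 0.008618 + 0.169954 + 0.004822 = 0.211589
The terms with overnight rain present sum to 0.013440, so
  P(overnight rain | wet lawn) = 0.013440 / 0.211589 ≈ 0.0635

Now condition on the additional information:
P(wet lawn | sprinkler running) = 0.62*0.979 + 0.82*0.021 = 0.606980 + 0.017220 = 0.624200
Restricting to configurations with overnight rain present: 0.82*0.021 = 0.017220.
Hence the posterior is 0.017220/0.624200 ≈ 0.0276.
— sprinkler running explains away the evidence for overnight rain.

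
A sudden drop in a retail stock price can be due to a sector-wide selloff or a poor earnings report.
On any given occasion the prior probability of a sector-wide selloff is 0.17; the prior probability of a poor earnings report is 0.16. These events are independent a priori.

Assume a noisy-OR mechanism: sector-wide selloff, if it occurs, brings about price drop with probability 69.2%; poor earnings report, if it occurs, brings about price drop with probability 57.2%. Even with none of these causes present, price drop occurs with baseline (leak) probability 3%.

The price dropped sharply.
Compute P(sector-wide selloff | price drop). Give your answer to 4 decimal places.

P(sector-wide selloff | price drop) ≈ 0.5568

Under noisy-OR, P(price drop | causes) = 1 − (1−0.03)·∏(1−qᵢ) over the active causes.
P(price drop) = 0.03*0.83*0.84 + 0.58484*0.83*0.16 + 0.70124*0.17*0.84 + 0.872131*0.17*0.16 = 0.020916 + 0.077667 + 0.100137 + 0.023722 = 0.222442
Of this, 0.123859 comes from 0.100137 + 0.023722 (the sector-wide selloff=true cases).
So P(sector-wide selloff | price drop) = 0.123859/0.222442 ≈ 0.5568.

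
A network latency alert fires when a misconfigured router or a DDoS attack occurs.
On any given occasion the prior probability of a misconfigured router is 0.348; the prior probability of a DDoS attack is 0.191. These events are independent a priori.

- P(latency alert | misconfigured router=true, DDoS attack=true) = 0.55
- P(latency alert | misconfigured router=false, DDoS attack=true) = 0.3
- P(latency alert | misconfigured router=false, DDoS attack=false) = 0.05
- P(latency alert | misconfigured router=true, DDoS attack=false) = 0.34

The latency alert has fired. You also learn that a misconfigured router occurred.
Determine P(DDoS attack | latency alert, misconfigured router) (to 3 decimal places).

P(DDoS attack | latency alert, misconfigured router) ≈ 0.276

For the numerator, keep only DDoS attack=true terms: 0.55·0.191 = 0.105050
Denominator P(latency alert | misconfigured router): 0.34·0.809 + 0.55·0.191 = 0.380110
P(DDoS attack | latency alert, misconfigured router) = 0.105050/0.380110 ≈ 0.276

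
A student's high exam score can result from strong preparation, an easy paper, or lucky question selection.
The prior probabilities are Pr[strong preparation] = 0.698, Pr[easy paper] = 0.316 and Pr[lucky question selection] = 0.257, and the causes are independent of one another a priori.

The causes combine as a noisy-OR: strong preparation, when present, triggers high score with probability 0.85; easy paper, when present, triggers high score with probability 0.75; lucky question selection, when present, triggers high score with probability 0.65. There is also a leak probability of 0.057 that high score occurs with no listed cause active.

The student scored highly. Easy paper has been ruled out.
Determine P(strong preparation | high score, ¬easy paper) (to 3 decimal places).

P(strong preparation | high score, ¬easy paper) ≈ 0.905

Under noisy-OR, P(high score | causes) = 1 − (1−0.057)·∏(1−qᵢ) over the active causes.
P(high score | ¬easy paper) = 0.057×0.302×0.743 + 0.66995×0.302×0.257 + 0.85855×0.698×0.743 + 0.950492×0.698×0.257 = 0.012790 + 0.051997 + 0.445256 + 0.170505 = 0.680548
The strong preparation-present share is 0.445256 + 0.170505 = 0.615761.
So P(strong preparation | high score, ¬easy paper) = 0.615761/0.680548 ≈ 0.905.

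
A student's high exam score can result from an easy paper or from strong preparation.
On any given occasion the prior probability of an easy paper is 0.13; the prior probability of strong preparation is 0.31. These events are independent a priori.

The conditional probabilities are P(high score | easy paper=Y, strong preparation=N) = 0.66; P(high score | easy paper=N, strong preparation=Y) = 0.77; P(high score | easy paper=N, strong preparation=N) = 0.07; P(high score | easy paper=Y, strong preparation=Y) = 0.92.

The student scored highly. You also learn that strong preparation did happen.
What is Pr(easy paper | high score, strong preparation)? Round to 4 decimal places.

P(high score | strong preparation) = 0.77×0.87 + 0.92×0.13 = 0.669900 + 0.119600 = 0.789500
The easy paper-present share is 0.92×0.13 = 0.119600.
P(easy paper | high score, strong preparation) = 0.119600 / 0.789500 ≈ 0.1515

Pr(easy paper | high score, strong preparation) ≈ 0.1515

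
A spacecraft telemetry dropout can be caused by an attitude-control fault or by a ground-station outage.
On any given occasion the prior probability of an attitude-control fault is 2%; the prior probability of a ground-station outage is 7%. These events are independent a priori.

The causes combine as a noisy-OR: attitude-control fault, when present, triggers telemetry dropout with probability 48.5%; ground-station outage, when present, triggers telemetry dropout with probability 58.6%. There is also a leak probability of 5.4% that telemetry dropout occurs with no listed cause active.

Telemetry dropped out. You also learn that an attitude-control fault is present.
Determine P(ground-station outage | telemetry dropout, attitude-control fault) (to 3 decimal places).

Under noisy-OR, P(telemetry dropout | causes) = 1 − (1−0.054)·∏(1−qᵢ) over the active causes.
Weight on ground-station outage=true, given the evidence: 0.798303*0.07 = 0.055881
Denominator P(telemetry dropout | attitude-control fault): 0.51281*0.93 + 0.798303*0.07 = 0.532794
Posterior = 0.055881 / 0.532794 ≈ 0.105

P(ground-station outage | telemetry dropout, attitude-control fault) ≈ 0.105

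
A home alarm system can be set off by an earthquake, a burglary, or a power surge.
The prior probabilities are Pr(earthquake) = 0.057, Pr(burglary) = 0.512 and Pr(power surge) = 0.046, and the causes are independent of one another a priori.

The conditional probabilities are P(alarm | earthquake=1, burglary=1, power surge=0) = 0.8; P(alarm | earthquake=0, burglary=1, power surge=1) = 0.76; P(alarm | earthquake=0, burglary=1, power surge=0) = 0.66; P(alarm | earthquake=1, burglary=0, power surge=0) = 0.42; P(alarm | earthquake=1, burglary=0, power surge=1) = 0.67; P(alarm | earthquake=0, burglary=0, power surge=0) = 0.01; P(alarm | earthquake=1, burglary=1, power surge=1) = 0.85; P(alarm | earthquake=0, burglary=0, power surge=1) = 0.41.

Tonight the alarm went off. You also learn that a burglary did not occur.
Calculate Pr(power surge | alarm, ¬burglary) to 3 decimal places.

Pr(power surge | alarm, ¬burglary) ≈ 0.380

For the numerator, keep only power surge=true terms: 0.017785 + 0.001757 = 0.019542
The normalizing constant is 0.01·0.943·0.954 + 0.41·0.943·0.046 + 0.42·0.057·0.954 + 0.67·0.057·0.046 = 0.051377
P(power surge | alarm, ¬burglary) = 0.019542/0.051377 ≈ 0.380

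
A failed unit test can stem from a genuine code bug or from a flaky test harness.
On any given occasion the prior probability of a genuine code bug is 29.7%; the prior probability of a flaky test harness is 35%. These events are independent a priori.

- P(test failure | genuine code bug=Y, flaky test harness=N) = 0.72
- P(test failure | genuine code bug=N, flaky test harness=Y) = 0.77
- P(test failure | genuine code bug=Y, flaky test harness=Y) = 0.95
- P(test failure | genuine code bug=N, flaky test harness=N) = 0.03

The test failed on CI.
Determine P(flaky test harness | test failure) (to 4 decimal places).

P(flaky test harness | test failure) ≈ 0.6537

P(test failure) = 0.03*0.703*0.65 + 0.77*0.703*0.35 + 0.72*0.297*0.65 + 0.95*0.297*0.35 = 0.013708 + 0.189458 + 0.138996 + 0.098752 = 0.440914
Of this, 0.288210 comes from 0.189458 + 0.098752 (the flaky test harness=true cases).
P(flaky test harness | test failure) = 0.288210 / 0.440914 ≈ 0.6537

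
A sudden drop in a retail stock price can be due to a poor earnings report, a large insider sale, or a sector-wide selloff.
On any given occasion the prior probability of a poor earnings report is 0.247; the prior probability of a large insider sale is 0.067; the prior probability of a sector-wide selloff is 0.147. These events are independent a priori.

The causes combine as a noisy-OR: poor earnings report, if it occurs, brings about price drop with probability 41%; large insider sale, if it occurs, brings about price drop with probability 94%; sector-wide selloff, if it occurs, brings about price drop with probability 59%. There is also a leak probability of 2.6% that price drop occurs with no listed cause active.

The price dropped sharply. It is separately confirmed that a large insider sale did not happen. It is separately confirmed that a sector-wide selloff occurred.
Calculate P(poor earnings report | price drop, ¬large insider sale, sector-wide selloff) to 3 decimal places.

Under noisy-OR, P(price drop | causes) = 1 − (1−0.026)·∏(1−qᵢ) over the active causes.
P(price drop | ¬large insider sale, sector-wide selloff) = 0.60066·0.753 + 0.764389·0.247 = 0.452297 + 0.188804 = 0.641101
Restricting to configurations with poor earnings report present: 0.764389·0.247 = 0.188804.
P(poor earnings report | price drop, ¬large insider sale, sector-wide selloff) = 0.188804 / 0.641101 ≈ 0.294

P(poor earnings report | price drop, ¬large insider sale, sector-wide selloff) ≈ 0.294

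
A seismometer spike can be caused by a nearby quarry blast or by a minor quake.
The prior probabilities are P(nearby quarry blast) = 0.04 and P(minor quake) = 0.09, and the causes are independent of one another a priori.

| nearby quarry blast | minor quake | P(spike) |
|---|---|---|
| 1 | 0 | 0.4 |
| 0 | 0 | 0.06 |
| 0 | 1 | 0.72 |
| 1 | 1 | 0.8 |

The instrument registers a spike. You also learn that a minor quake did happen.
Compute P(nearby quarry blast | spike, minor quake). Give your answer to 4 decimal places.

Sum P(spike|·) weighted by the priors over both values of nearby quarry blast:
  P(spike | minor quake) = 0.72·0.96 + 0.8·0.04
        = 0.691200 + 0.032000 = 0.723200
The terms with nearby quarry blast present sum to 0.032000, so
  P(nearby quarry blast | spike, minor quake) = 0.032000 / 0.723200 ≈ 0.0442

P(nearby quarry blast | spike, minor quake) ≈ 0.0442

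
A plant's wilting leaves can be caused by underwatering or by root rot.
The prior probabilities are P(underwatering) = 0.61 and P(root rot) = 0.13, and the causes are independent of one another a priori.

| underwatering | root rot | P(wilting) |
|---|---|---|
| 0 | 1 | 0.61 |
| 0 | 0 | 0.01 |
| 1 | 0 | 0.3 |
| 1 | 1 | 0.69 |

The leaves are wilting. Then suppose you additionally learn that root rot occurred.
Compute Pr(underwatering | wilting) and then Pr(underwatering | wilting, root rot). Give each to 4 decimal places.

Enumerate the 4 (underwatering, root rot) configurations and weight by the priors:
  P(wilting) = 0.01*0.39*0.87 + 0.61*0.39*0.13 + 0.3*0.61*0.87 + 0.69*0.61*0.13
        = 0.003393 + 0.030927 + 0.159210 + 0.054717 = 0.248247
Keeping only the underwatering-present terms gives 0.213927, so
  P(underwatering | wilting) = 0.213927 / 0.248247 ≈ 0.8618

With the extra evidence:
P(wilting | root rot) = 0.61×0.39 + 0.69×0.61 = 0.237900 + 0.420900 = 0.658800
The underwatering-present share is 0.69×0.61 = 0.420900.
Hence the posterior is 0.420900/0.658800 ≈ 0.6389.
The drop from 0.8618 to 0.6389 is the explaining-away (discounting) effect.

Pr(underwatering | wilting) ≈ 0.8618; Pr(underwatering | wilting, root rot) ≈ 0.6389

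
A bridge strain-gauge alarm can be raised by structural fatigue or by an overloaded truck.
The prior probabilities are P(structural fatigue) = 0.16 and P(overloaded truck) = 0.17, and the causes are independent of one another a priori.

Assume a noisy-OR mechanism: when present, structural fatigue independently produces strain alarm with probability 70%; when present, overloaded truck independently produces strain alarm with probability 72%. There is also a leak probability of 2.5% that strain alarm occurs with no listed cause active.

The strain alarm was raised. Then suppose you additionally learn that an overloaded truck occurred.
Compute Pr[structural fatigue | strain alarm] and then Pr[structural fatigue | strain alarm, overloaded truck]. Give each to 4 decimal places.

Pr[structural fatigue | strain alarm] ≈ 0.4952; Pr[structural fatigue | strain alarm, overloaded truck] ≈ 0.1939

Under noisy-OR, P(strain alarm | causes) = 1 − (1−0.025)·∏(1−qᵢ) over the active causes.
P(strain alarm) = 0.025×0.84×0.83 + 0.727×0.84×0.17 + 0.7075×0.16×0.83 + 0.9181×0.16×0.17 = 0.017430 + 0.103816 + 0.093956 + 0.024972 = 0.240174
The structural fatigue-present share is 0.093956 + 0.024972 = 0.118928.
P(structural fatigue | strain alarm) = 0.118928 / 0.240174 ≈ 0.4952

Now condition on the additional information:
Enumerate both values of structural fatigue and weight by the priors:
  P(strain alarm | overloaded truck) = 0.727×0.84 + 0.9181×0.16
        = 0.610680 + 0.146896 = 0.757576
Configurations with structural fatigue contribute 0.146896, so
  P(structural fatigue | strain alarm, overloaded truck) = 0.146896 / 0.757576 ≈ 0.1939
This is intercausal reasoning (explaining away): once overloaded truck accounts for the strain alarm, structural fatigue becomes less likely.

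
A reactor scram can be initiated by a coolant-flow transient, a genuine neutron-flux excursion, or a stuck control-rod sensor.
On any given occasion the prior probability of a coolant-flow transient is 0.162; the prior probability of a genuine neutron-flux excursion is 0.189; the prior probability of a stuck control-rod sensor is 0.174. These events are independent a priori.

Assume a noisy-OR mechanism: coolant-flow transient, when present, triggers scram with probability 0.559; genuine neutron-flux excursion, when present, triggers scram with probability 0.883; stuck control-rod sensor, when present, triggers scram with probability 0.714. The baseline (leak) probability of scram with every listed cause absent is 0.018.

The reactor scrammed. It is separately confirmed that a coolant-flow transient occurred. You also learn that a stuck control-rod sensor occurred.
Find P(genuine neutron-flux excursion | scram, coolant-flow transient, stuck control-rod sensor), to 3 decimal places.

Under noisy-OR, P(scram | causes) = 1 − (1−0.018)·∏(1−qᵢ) over the active causes.
For the numerator, keep only genuine neutron-flux excursion=true terms: 0.985509·0.189 = 0.186261
Normalizer over all consistent configurations: 0.876144·0.811 + 0.985509·0.189 = 0.896814
P(genuine neutron-flux excursion | scram, coolant-flow transient, stuck control-rod sensor) = 0.186261/0.896814 ≈ 0.208

P(genuine neutron-flux excursion | scram, coolant-flow transient, stuck control-rod sensor) ≈ 0.208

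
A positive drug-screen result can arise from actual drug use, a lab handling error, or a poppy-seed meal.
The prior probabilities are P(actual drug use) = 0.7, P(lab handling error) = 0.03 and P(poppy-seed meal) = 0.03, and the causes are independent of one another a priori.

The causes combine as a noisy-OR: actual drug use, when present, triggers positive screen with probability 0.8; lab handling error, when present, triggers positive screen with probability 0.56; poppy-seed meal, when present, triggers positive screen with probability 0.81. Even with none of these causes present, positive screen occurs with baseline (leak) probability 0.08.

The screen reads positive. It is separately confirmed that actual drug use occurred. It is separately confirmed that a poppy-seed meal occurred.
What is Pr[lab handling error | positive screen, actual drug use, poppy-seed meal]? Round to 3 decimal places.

Under noisy-OR, P(positive screen | causes) = 1 − (1−0.08)·∏(1−qᵢ) over the active causes.
P(positive screen | actual drug use, poppy-seed meal) = 0.96504·0.97 + 0.984618·0.03 = 0.936089 + 0.029539 = 0.965628
Of this, 0.029539 comes from 0.984618·0.03 (the lab handling error=true cases).
Hence the posterior is 0.029539/0.965628 ≈ 0.031.

Pr[lab handling error | positive screen, actual drug use, poppy-seed meal] ≈ 0.031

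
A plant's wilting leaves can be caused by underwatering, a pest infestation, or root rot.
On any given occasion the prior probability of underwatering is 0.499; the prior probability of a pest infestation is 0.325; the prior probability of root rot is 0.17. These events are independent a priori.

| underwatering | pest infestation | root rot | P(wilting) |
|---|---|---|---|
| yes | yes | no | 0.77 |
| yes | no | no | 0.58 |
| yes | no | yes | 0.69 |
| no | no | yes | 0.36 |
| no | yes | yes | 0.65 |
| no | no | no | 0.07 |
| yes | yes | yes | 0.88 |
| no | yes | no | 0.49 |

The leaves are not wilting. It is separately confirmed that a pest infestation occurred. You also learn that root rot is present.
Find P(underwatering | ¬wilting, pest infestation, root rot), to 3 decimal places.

P(underwatering | ¬wilting, pest infestation, root rot) ≈ 0.255

By total probability over both values of underwatering:
  P(¬wilting | pest infestation, root rot) = 0.35·0.501 + 0.12·0.499
        = 0.175350 + 0.059880 = 0.235230
Keeping only the underwatering-present terms gives 0.059880, so
  P(underwatering | ¬wilting, pest infestation, root rot) = 0.059880 / 0.235230 ≈ 0.255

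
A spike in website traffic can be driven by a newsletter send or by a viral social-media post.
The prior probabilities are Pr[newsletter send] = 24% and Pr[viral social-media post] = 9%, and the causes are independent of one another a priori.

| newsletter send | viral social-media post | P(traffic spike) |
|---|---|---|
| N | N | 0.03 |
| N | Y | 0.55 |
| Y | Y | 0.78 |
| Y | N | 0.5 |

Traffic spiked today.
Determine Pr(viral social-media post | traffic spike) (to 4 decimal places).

Pr(viral social-media post | traffic spike) ≈ 0.2954

Enumerate the 4 (newsletter send, viral social-media post) configurations and weight by the priors:
  P(traffic spike) = 0.03*0.76*0.91 + 0.55*0.76*0.09 + 0.5*0.24*0.91 + 0.78*0.24*0.09
        = 0.020748 + 0.037620 + 0.109200 + 0.016848 = 0.184416
Configurations with viral social-media post contribute 0.054468, so
  P(viral social-media post | traffic spike) = 0.054468 / 0.184416 ≈ 0.2954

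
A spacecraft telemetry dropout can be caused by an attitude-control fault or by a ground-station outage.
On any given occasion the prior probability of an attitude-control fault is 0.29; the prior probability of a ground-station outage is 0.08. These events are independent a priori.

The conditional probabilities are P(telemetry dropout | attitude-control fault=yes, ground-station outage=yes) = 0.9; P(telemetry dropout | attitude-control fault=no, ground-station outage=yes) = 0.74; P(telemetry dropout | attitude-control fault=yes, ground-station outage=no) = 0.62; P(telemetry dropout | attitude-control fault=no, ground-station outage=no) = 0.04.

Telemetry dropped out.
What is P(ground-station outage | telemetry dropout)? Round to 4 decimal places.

P(ground-station outage | telemetry dropout) ≈ 0.2472

P(telemetry dropout) = 0.04*0.71*0.92 + 0.74*0.71*0.08 + 0.62*0.29*0.92 + 0.9*0.29*0.08 = 0.026128 + 0.042032 + 0.165416 + 0.020880 = 0.254456
Restricting to configurations with ground-station outage present: 0.042032 + 0.020880 = 0.062912.
So P(ground-station outage | telemetry dropout) = 0.062912/0.254456 ≈ 0.2472.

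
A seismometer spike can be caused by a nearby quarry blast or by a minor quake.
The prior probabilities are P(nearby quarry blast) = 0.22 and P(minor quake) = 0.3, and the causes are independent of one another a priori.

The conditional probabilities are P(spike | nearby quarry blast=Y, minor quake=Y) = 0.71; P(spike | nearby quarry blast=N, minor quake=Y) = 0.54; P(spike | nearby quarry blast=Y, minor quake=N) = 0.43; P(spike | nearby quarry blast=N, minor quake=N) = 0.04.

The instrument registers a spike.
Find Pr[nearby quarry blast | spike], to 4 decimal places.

Weight on nearby quarry blast=true, given the evidence: 0.066220 + 0.046860 = 0.113080
Normalizer over all consistent configurations: 0.04*0.78*0.7 + 0.54*0.78*0.3 + 0.43*0.22*0.7 + 0.71*0.22*0.3 = 0.261280
P(nearby quarry blast | spike) = 0.113080/0.261280 ≈ 0.4328

Pr[nearby quarry blast | spike] ≈ 0.4328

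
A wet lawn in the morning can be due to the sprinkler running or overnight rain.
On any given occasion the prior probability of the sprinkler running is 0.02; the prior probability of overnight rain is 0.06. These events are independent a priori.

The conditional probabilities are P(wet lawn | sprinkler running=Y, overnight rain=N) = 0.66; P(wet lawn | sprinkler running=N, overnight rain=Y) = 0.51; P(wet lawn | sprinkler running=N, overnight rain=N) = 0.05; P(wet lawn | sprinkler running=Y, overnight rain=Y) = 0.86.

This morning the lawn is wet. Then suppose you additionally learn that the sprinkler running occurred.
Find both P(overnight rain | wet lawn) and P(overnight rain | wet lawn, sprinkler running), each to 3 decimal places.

P(overnight rain | wet lawn) ≈ 0.347; P(overnight rain | wet lawn, sprinkler running) ≈ 0.077

Numerator (weight on configurations with overnight rain): 0.029988 + 0.001032 = 0.031020
Normalizer over all consistent configurations: 0.05×0.98×0.94 + 0.51×0.98×0.06 + 0.66×0.02×0.94 + 0.86×0.02×0.06 = 0.089488
Posterior = 0.031020 / 0.089488 ≈ 0.347

Now condition on the additional information:
Enumerate both values of overnight rain and weight by the priors:
  P(wet lawn | sprinkler running) = 0.66×0.94 + 0.86×0.06
        = 0.620400 + 0.051600 = 0.672000
The terms with overnight rain present sum to 0.051600, so
  P(overnight rain | wet lawn, sprinkler running) = 0.051600 / 0.672000 ≈ 0.077
Conditioning on sprinkler running lowers the posterior on overnight rain: the classic explaining-away effect in a common-effect structure.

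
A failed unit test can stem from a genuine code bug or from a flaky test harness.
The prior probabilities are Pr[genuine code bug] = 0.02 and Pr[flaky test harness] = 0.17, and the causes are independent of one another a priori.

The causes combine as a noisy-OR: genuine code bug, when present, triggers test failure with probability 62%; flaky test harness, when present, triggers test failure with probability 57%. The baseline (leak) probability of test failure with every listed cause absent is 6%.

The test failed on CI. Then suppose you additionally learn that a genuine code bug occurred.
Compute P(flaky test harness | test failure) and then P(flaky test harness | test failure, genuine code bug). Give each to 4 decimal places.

P(flaky test harness | test failure) ≈ 0.6320; P(flaky test harness | test failure, genuine code bug) ≈ 0.2124

Under noisy-OR, P(test failure | causes) = 1 − (1−0.06)·∏(1−qᵢ) over the active causes.
P(test failure) = 0.06·0.98·0.83 + 0.5958·0.98·0.17 + 0.6428·0.02·0.83 + 0.846404·0.02·0.17 = 0.048804 + 0.099260 + 0.010670 + 0.002878 = 0.161612
Restricting to configurations with flaky test harness present: 0.099260 + 0.002878 = 0.102138.
Hence the posterior is 0.102138/0.161612 ≈ 0.6320.

Now condition on the additional information:
Numerator (weight on configurations with flaky test harness): 0.846404·0.17 = 0.143889
Normalizer over all consistent configurations: 0.6428·0.83 + 0.846404·0.17 = 0.677413
Posterior = 0.143889 / 0.677413 ≈ 0.2124
This is intercausal reasoning (explaining away): once genuine code bug accounts for the test failure, flaky test harness becomes less likely.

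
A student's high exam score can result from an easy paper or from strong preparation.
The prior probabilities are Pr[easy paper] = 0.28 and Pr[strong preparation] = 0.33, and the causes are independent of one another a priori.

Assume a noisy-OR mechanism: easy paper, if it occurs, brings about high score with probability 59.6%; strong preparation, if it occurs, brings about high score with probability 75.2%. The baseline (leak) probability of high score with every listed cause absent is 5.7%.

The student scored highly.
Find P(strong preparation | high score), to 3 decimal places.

Under noisy-OR, P(high score | causes) = 1 − (1−0.057)·∏(1−qᵢ) over the active causes.
Numerator (weight on configurations with strong preparation): 0.182034 + 0.083670 = 0.265704
The normalizing constant is 0.057·0.72·0.67 + 0.766136·0.72·0.33 + 0.619028·0.28·0.67 + 0.905519·0.28·0.33 = 0.409331
Posterior = 0.265704 / 0.409331 ≈ 0.649

P(strong preparation | high score) ≈ 0.649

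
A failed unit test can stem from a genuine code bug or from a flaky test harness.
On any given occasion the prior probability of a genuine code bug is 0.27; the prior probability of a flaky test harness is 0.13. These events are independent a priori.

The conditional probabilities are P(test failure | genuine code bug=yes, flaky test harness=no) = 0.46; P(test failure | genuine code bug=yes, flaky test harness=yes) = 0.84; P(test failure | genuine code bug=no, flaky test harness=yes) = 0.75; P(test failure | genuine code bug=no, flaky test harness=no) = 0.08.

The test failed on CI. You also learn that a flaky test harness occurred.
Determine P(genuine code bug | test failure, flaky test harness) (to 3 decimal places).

P(test failure | flaky test harness) = 0.75·0.73 + 0.84·0.27 = 0.547500 + 0.226800 = 0.774300
The genuine code bug-present share is 0.84·0.27 = 0.226800.
So P(genuine code bug | test failure, flaky test harness) = 0.226800/0.774300 ≈ 0.293.

P(genuine code bug | test failure, flaky test harness) ≈ 0.293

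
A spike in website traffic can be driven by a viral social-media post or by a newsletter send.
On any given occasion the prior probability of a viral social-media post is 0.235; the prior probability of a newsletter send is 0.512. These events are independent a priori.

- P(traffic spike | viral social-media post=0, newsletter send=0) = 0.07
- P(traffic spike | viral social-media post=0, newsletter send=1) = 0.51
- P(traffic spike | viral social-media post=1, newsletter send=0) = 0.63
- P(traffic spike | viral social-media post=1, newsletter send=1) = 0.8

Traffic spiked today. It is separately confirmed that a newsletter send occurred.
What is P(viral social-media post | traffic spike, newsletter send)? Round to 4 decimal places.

For the numerator, keep only viral social-media post=true terms: 0.8*0.235 = 0.188000
Normalizer over all consistent configurations: 0.51*0.765 + 0.8*0.235 = 0.578150
P(viral social-media post | traffic spike, newsletter send) = 0.188000/0.578150 ≈ 0.3252

P(viral social-media post | traffic spike, newsletter send) ≈ 0.3252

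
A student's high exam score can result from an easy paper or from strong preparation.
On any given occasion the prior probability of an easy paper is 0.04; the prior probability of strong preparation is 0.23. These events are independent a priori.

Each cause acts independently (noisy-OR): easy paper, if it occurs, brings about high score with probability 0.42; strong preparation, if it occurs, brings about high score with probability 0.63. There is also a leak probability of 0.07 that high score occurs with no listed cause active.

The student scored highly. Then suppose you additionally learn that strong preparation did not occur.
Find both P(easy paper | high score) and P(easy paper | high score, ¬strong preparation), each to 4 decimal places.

P(easy paper | high score) ≈ 0.0988; P(easy paper | high score, ¬strong preparation) ≈ 0.2152

Under noisy-OR, P(high score | causes) = 1 − (1−0.07)·∏(1−qᵢ) over the active causes.
P(high score) = 0.07·0.96·0.77 + 0.6559·0.96·0.23 + 0.4606·0.04·0.77 + 0.800422·0.04·0.23 = 0.051744 + 0.144823 + 0.014186 + 0.007364 = 0.218117
The easy paper-present share is 0.014186 + 0.007364 = 0.021550.
P(easy paper | high score) = 0.021550 / 0.218117 ≈ 0.0988

Now also conditioning on strong preparation≠true:
Sum P(high score|·) weighted by the priors over both values of easy paper:
  P(high score | ¬strong preparation) = 0.07*0.96 + 0.4606*0.04
        = 0.067200 + 0.018424 = 0.085624
Configurations with easy paper contribute 0.018424, so
  P(easy paper | high score, ¬strong preparation) = 0.018424 / 0.085624 ≈ 0.2152
Ruling out strong preparation raises the posterior on easy paper — the flip side of explaining away.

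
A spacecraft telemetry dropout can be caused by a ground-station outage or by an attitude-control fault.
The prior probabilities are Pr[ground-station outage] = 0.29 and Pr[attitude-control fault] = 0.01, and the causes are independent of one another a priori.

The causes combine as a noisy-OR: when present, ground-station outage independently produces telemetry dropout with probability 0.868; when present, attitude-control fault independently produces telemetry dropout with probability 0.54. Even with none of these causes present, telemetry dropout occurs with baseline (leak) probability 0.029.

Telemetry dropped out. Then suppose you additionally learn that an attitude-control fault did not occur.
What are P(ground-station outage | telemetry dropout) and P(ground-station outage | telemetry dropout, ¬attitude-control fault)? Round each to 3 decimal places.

P(ground-station outage | telemetry dropout) ≈ 0.912; P(ground-station outage | telemetry dropout, ¬attitude-control fault) ≈ 0.925

Under noisy-OR, P(telemetry dropout | causes) = 1 − (1−0.029)·∏(1−qᵢ) over the active causes.
Weight on ground-station outage=true, given the evidence: 0.250302 + 0.002729 = 0.253031
Denominator P(telemetry dropout): 0.029×0.71×0.99 + 0.55334×0.71×0.01 + 0.871828×0.29×0.99 + 0.941041×0.29×0.01 = 0.277344
Posterior = 0.253031 / 0.277344 ≈ 0.912

With the extra evidence:
Sum P(telemetry dropout|·) weighted by the priors over both values of ground-station outage:
  P(telemetry dropout | ¬attitude-control fault) = 0.029×0.71 + 0.871828×0.29
        = 0.020590 + 0.252830 = 0.273420
Configurations with ground-station outage contribute 0.252830, so
  P(ground-station outage | telemetry dropout, ¬attitude-control fault) = 0.252830 / 0.273420 ≈ 0.925
Ruling out attitude-control fault raises the posterior on ground-station outage — the flip side of explaining away.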